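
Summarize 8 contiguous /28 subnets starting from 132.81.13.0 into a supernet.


Original prefix: /28
Number of subnets: 8 = 2^3
New prefix = 28 - 3 = 25
Supernet: 132.81.13.0/25


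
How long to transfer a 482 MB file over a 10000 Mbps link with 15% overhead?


Effective throughput = 10000 * (1 - 15/100) = 8500 Mbps
File size in Mb = 482 * 8 = 3856 Mb
Time = 3856 / 8500
Time = 0.4536 seconds


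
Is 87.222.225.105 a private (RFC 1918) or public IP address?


RFC 1918 private ranges:
  10.0.0.0/8 (10.0.0.0 - 10.255.255.255)
  172.16.0.0/12 (172.16.0.0 - 172.31.255.255)
  192.168.0.0/16 (192.168.0.0 - 192.168.255.255)
Public (not in any RFC 1918 range)


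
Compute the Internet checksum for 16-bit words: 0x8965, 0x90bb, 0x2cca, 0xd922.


Sum all words (with carry folding):
+ 0x8965 = 0x8965
+ 0x90bb = 0x1a21
+ 0x2cca = 0x46eb
+ 0xd922 = 0x200e
One's complement: ~0x200e
Checksum = 0xdff1


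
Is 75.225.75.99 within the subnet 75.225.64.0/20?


Subnet network: 75.225.64.0
Test IP AND mask: 75.225.64.0
Yes, 75.225.75.99 is in 75.225.64.0/20


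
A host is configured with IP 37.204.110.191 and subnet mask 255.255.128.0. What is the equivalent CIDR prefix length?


Binary: 11111111.11111111.10000000.00000000
Count leading 1s
Prefix: /17


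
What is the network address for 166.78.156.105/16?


IP:   10100110.01001110.10011100.01101001
Mask: 11111111.11111111.00000000.00000000
AND operation:
Net:  10100110.01001110.00000000.00000000
Network: 166.78.0.0/16


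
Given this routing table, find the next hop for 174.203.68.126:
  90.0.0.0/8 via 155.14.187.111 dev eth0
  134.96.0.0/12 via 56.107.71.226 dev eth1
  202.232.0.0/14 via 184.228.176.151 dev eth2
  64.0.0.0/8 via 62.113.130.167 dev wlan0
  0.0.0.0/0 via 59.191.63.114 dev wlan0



Longest prefix match for 174.203.68.126:
  /8 90.0.0.0: no
  /12 134.96.0.0: no
  /14 202.232.0.0: no
  /8 64.0.0.0: no
  /0 0.0.0.0: MATCH
Selected: next-hop 59.191.63.114 via wlan0 (matched /0)


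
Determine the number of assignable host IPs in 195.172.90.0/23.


Host bits = 32 - 23 = 9
Total addresses = 2^9 = 512
Usable = total - 2 (network and broadcast)
Usable hosts: 510


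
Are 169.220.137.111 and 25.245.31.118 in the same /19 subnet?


Mask: 255.255.224.0
169.220.137.111 AND mask = 169.220.128.0
25.245.31.118 AND mask = 25.245.0.0
No, different subnets (169.220.128.0 vs 25.245.0.0)


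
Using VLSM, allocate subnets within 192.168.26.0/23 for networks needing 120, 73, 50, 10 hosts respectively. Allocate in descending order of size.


120 hosts -> /25 (126 usable): 192.168.26.0/25
73 hosts -> /25 (126 usable): 192.168.26.128/25
50 hosts -> /26 (62 usable): 192.168.27.0/26
10 hosts -> /28 (14 usable): 192.168.27.64/28
Allocation: 192.168.26.0/25 (120 hosts, 126 usable); 192.168.26.128/25 (73 hosts, 126 usable); 192.168.27.0/26 (50 hosts, 62 usable); 192.168.27.64/28 (10 hosts, 14 usable)


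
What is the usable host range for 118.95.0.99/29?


Network: 118.95.0.96
Broadcast: 118.95.0.103
First usable = network + 1
Last usable = broadcast - 1
Range: 118.95.0.97 to 118.95.0.102


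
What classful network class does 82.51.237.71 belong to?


First octet: 82
Binary: 01010010
0xxxxxxx -> Class A (1-126)
Class A, default mask 255.0.0.0 (/8)


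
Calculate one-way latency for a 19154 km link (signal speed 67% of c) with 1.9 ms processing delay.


Speed = 0.67 * 3e5 km/s = 201000 km/s
Propagation delay = 19154 / 201000 = 0.0953 s = 95.2935 ms
Processing delay = 1.9 ms
Total one-way latency = 97.1935 ms


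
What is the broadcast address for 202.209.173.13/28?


Network: 202.209.173.0/28
Host bits = 4
Set all host bits to 1:
Broadcast: 202.209.173.15


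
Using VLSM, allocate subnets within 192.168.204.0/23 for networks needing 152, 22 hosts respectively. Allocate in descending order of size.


152 hosts -> /24 (254 usable): 192.168.204.0/24
22 hosts -> /27 (30 usable): 192.168.205.0/27
Allocation: 192.168.204.0/24 (152 hosts, 254 usable); 192.168.205.0/27 (22 hosts, 30 usable)


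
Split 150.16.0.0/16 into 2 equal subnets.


New prefix = 16 + 1 = 17
Each subnet has 32768 addresses
  150.16.0.0/17
  150.16.128.0/17
Subnets: 150.16.0.0/17, 150.16.128.0/17


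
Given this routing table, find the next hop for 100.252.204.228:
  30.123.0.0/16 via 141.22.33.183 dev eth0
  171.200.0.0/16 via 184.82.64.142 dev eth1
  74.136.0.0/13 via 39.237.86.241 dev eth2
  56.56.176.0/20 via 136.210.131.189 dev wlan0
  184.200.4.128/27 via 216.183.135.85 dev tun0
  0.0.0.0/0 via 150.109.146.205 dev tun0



Longest prefix match for 100.252.204.228:
  /16 30.123.0.0: no
  /16 171.200.0.0: no
  /13 74.136.0.0: no
  /20 56.56.176.0: no
  /27 184.200.4.128: no
  /0 0.0.0.0: MATCH
Selected: next-hop 150.109.146.205 via tun0 (matched /0)


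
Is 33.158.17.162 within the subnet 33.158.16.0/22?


Subnet network: 33.158.16.0
Test IP AND mask: 33.158.16.0
Yes, 33.158.17.162 is in 33.158.16.0/22


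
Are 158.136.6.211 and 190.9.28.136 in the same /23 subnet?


Mask: 255.255.254.0
158.136.6.211 AND mask = 158.136.6.0
190.9.28.136 AND mask = 190.9.28.0
No, different subnets (158.136.6.0 vs 190.9.28.0)


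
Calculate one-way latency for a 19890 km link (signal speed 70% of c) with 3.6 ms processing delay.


Speed = 0.7 * 3e5 km/s = 210000 km/s
Propagation delay = 19890 / 210000 = 0.0947 s = 94.7143 ms
Processing delay = 3.6 ms
Total one-way latency = 98.3143 ms


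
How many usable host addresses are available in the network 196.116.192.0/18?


Host bits = 32 - 18 = 14
Total addresses = 2^14 = 16384
Usable = total - 2 (network and broadcast)
Usable hosts: 16382


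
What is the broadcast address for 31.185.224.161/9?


Network: 31.128.0.0/9
Host bits = 23
Set all host bits to 1:
Broadcast: 31.255.255.255


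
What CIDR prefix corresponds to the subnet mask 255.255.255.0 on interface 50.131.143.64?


Binary: 11111111.11111111.11111111.00000000
Count leading 1s
Prefix: /24


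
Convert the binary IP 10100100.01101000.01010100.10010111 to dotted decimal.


10100100 = 164
01101000 = 104
01010100 = 84
10010111 = 151
IP: 164.104.84.151


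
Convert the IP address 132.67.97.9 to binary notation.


132 = 10000100
67 = 01000011
97 = 01100001
9 = 00001001
Binary: 10000100.01000011.01100001.00001001


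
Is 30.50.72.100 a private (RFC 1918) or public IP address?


RFC 1918 private ranges:
  10.0.0.0/8 (10.0.0.0 - 10.255.255.255)
  172.16.0.0/12 (172.16.0.0 - 172.31.255.255)
  192.168.0.0/16 (192.168.0.0 - 192.168.255.255)
Public (not in any RFC 1918 range)


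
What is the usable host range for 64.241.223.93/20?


Network: 64.241.208.0
Broadcast: 64.241.223.255
First usable = network + 1
Last usable = broadcast - 1
Range: 64.241.208.1 to 64.241.223.254


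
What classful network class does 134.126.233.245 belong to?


First octet: 134
Binary: 10000110
10xxxxxx -> Class B (128-191)
Class B, default mask 255.255.0.0 (/16)


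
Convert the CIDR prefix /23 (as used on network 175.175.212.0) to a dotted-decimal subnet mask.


/23 means 23 network bits, 9 host bits
Binary: 11111111111111111111111000000000
Mask: 255.255.254.0


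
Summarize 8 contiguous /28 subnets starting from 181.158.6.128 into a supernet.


Original prefix: /28
Number of subnets: 8 = 2^3
New prefix = 28 - 3 = 25
Supernet: 181.158.6.128/25


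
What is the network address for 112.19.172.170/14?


IP:   01110000.00010011.10101100.10101010
Mask: 11111111.11111100.00000000.00000000
AND operation:
Net:  01110000.00010000.00000000.00000000
Network: 112.16.0.0/14


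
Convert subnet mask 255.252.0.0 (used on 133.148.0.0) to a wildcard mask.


Subnet mask: 255.252.0.0
Wildcard = 255.255.255.255 - subnet mask
255 - 255 = 0
255 - 252 = 3
255 - 0 = 255
255 - 0 = 255
Wildcard: 0.3.255.255


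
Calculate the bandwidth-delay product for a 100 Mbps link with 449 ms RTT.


BDP = bandwidth * RTT
= 100 Mbps * 449 ms
= 100 * 1e6 * 449 / 1000 bits
= 44900000 bits
= 5612500 bytes
= 5480.957 KB
BDP = 44900000 bits (5612500 bytes)


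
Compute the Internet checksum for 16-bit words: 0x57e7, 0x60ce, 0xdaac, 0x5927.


Sum all words (with carry folding):
+ 0x57e7 = 0x57e7
+ 0x60ce = 0xb8b5
+ 0xdaac = 0x9362
+ 0x5927 = 0xec89
One's complement: ~0xec89
Checksum = 0x1376


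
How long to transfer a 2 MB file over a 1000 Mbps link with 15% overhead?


Effective throughput = 1000 * (1 - 15/100) = 850 Mbps
File size in Mb = 2 * 8 = 16 Mb
Time = 16 / 850
Time = 0.0188 seconds


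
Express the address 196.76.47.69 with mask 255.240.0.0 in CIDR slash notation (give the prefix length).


Binary: 11111111.11110000.00000000.00000000
Count leading 1s
Prefix: /12


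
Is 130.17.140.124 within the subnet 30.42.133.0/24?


Subnet network: 30.42.133.0
Test IP AND mask: 130.17.140.0
No, 130.17.140.124 is not in 30.42.133.0/24


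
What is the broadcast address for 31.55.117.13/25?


Network: 31.55.117.0/25
Host bits = 7
Set all host bits to 1:
Broadcast: 31.55.117.127


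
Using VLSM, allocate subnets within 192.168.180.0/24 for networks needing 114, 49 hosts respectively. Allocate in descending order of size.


114 hosts -> /25 (126 usable): 192.168.180.0/25
49 hosts -> /26 (62 usable): 192.168.180.128/26
Allocation: 192.168.180.0/25 (114 hosts, 126 usable); 192.168.180.128/26 (49 hosts, 62 usable)


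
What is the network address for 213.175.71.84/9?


IP:   11010101.10101111.01000111.01010100
Mask: 11111111.10000000.00000000.00000000
AND operation:
Net:  11010101.10000000.00000000.00000000
Network: 213.128.0.0/9


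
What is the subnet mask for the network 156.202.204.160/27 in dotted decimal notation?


/27 means 27 network bits, 5 host bits
Binary: 11111111111111111111111111100000
Mask: 255.255.255.224


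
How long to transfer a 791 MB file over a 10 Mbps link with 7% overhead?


Effective throughput = 10 * (1 - 7/100) = 9.3 Mbps
File size in Mb = 791 * 8 = 6328 Mb
Time = 6328 / 9.3
Time = 680.4301 seconds


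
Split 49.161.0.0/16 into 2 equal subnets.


New prefix = 16 + 1 = 17
Each subnet has 32768 addresses
  49.161.0.0/17
  49.161.128.0/17
Subnets: 49.161.0.0/17, 49.161.128.0/17


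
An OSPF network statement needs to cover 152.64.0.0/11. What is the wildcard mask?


Subnet mask: 255.224.0.0
Wildcard = 255.255.255.255 - subnet mask
255 - 255 = 0
255 - 224 = 31
255 - 0 = 255
255 - 0 = 255
Wildcard: 0.31.255.255


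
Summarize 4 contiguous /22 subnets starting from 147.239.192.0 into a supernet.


Original prefix: /22
Number of subnets: 4 = 2^2
New prefix = 22 - 2 = 20
Supernet: 147.239.192.0/20


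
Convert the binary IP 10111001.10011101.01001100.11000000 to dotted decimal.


10111001 = 185
10011101 = 157
01001100 = 76
11000000 = 192
IP: 185.157.76.192


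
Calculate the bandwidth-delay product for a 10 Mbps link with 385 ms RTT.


BDP = bandwidth * RTT
= 10 Mbps * 385 ms
= 10 * 1e6 * 385 / 1000 bits
= 3850000 bits
= 481250 bytes
= 469.9707 KB
BDP = 3850000 bits (481250 bytes)


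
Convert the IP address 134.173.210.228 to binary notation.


134 = 10000110
173 = 10101101
210 = 11010010
228 = 11100100
Binary: 10000110.10101101.11010010.11100100


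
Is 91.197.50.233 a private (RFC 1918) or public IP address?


RFC 1918 private ranges:
  10.0.0.0/8 (10.0.0.0 - 10.255.255.255)
  172.16.0.0/12 (172.16.0.0 - 172.31.255.255)
  192.168.0.0/16 (192.168.0.0 - 192.168.255.255)
Public (not in any RFC 1918 range)


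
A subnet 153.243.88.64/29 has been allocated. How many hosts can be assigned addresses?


Host bits = 32 - 29 = 3
Total addresses = 2^3 = 8
Usable = total - 2 (network and broadcast)
Usable hosts: 6


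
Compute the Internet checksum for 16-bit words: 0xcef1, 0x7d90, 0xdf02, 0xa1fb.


Sum all words (with carry folding):
+ 0xcef1 = 0xcef1
+ 0x7d90 = 0x4c82
+ 0xdf02 = 0x2b85
+ 0xa1fb = 0xcd80
One's complement: ~0xcd80
Checksum = 0x327f


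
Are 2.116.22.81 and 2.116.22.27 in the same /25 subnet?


Mask: 255.255.255.128
2.116.22.81 AND mask = 2.116.22.0
2.116.22.27 AND mask = 2.116.22.0
Yes, same subnet (2.116.22.0)


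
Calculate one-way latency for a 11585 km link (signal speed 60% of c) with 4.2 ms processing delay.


Speed = 0.6 * 3e5 km/s = 180000 km/s
Propagation delay = 11585 / 180000 = 0.0644 s = 64.3611 ms
Processing delay = 4.2 ms
Total one-way latency = 68.5611 ms


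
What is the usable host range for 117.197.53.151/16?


Network: 117.197.0.0
Broadcast: 117.197.255.255
First usable = network + 1
Last usable = broadcast - 1
Range: 117.197.0.1 to 117.197.255.254


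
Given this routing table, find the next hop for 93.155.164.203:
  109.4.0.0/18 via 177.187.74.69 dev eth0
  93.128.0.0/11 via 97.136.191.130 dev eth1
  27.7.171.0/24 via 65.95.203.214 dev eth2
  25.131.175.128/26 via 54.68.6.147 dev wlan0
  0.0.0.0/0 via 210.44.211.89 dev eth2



Longest prefix match for 93.155.164.203:
  /18 109.4.0.0: no
  /11 93.128.0.0: MATCH
  /24 27.7.171.0: no
  /26 25.131.175.128: no
  /0 0.0.0.0: MATCH
Selected: next-hop 97.136.191.130 via eth1 (matched /11)


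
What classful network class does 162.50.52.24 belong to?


First octet: 162
Binary: 10100010
10xxxxxx -> Class B (128-191)
Class B, default mask 255.255.0.0 (/16)


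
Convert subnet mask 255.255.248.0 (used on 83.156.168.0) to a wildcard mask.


Subnet mask: 255.255.248.0
Wildcard = 255.255.255.255 - subnet mask
255 - 255 = 0
255 - 255 = 0
255 - 248 = 7
255 - 0 = 255
Wildcard: 0.0.7.255


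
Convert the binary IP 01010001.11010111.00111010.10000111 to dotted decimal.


01010001 = 81
11010111 = 215
00111010 = 58
10000111 = 135
IP: 81.215.58.135


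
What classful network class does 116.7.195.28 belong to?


First octet: 116
Binary: 01110100
0xxxxxxx -> Class A (1-126)
Class A, default mask 255.0.0.0 (/8)


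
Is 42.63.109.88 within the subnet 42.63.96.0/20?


Subnet network: 42.63.96.0
Test IP AND mask: 42.63.96.0
Yes, 42.63.109.88 is in 42.63.96.0/20


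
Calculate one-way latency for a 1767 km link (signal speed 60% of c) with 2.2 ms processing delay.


Speed = 0.6 * 3e5 km/s = 180000 km/s
Propagation delay = 1767 / 180000 = 0.0098 s = 9.8167 ms
Processing delay = 2.2 ms
Total one-way latency = 12.0167 ms


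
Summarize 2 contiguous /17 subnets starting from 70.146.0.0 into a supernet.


Original prefix: /17
Number of subnets: 2 = 2^1
New prefix = 17 - 1 = 16
Supernet: 70.146.0.0/16


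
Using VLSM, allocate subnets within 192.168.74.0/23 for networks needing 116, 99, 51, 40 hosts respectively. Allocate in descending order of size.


116 hosts -> /25 (126 usable): 192.168.74.0/25
99 hosts -> /25 (126 usable): 192.168.74.128/25
51 hosts -> /26 (62 usable): 192.168.75.0/26
40 hosts -> /26 (62 usable): 192.168.75.64/26
Allocation: 192.168.74.0/25 (116 hosts, 126 usable); 192.168.74.128/25 (99 hosts, 126 usable); 192.168.75.0/26 (51 hosts, 62 usable); 192.168.75.64/26 (40 hosts, 62 usable)


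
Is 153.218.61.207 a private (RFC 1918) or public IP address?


RFC 1918 private ranges:
  10.0.0.0/8 (10.0.0.0 - 10.255.255.255)
  172.16.0.0/12 (172.16.0.0 - 172.31.255.255)
  192.168.0.0/16 (192.168.0.0 - 192.168.255.255)
Public (not in any RFC 1918 range)


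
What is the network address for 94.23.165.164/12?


IP:   01011110.00010111.10100101.10100100
Mask: 11111111.11110000.00000000.00000000
AND operation:
Net:  01011110.00010000.00000000.00000000
Network: 94.16.0.0/12


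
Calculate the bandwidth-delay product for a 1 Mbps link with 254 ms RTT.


BDP = bandwidth * RTT
= 1 Mbps * 254 ms
= 1 * 1e6 * 254 / 1000 bits
= 254000 bits
= 31750 bytes
= 31.0059 KB
BDP = 254000 bits (31750 bytes)


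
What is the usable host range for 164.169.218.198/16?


Network: 164.169.0.0
Broadcast: 164.169.255.255
First usable = network + 1
Last usable = broadcast - 1
Range: 164.169.0.1 to 164.169.255.254


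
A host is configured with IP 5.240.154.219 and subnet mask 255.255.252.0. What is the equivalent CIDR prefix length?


Binary: 11111111.11111111.11111100.00000000
Count leading 1s
Prefix: /22


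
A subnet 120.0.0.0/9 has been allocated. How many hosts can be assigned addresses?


Host bits = 32 - 9 = 23
Total addresses = 2^23 = 8388608
Usable = total - 2 (network and broadcast)
Usable hosts: 8388606


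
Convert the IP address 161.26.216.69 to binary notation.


161 = 10100001
26 = 00011010
216 = 11011000
69 = 01000101
Binary: 10100001.00011010.11011000.01000101


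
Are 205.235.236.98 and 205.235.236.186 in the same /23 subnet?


Mask: 255.255.254.0
205.235.236.98 AND mask = 205.235.236.0
205.235.236.186 AND mask = 205.235.236.0
Yes, same subnet (205.235.236.0)


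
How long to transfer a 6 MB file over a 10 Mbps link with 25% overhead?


Effective throughput = 10 * (1 - 25/100) = 7.5 Mbps
File size in Mb = 6 * 8 = 48 Mb
Time = 48 / 7.5
Time = 6.4 seconds


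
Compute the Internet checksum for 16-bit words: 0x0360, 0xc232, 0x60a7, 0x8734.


Sum all words (with carry folding):
+ 0x0360 = 0x0360
+ 0xc232 = 0xc592
+ 0x60a7 = 0x263a
+ 0x8734 = 0xad6e
One's complement: ~0xad6e
Checksum = 0x5291


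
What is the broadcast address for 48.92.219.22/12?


Network: 48.80.0.0/12
Host bits = 20
Set all host bits to 1:
Broadcast: 48.95.255.255


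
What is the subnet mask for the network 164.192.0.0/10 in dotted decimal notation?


/10 means 10 network bits, 22 host bits
Binary: 11111111110000000000000000000000
Mask: 255.192.0.0


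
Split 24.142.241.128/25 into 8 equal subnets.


New prefix = 25 + 3 = 28
Each subnet has 16 addresses
  24.142.241.128/28
  24.142.241.144/28
  24.142.241.160/28
  24.142.241.176/28
  24.142.241.192/28
  24.142.241.208/28
  24.142.241.224/28
  24.142.241.240/28
Subnets: 24.142.241.128/28, 24.142.241.144/28, 24.142.241.160/28, 24.142.241.176/28, 24.142.241.192/28, 24.142.241.208/28, 24.142.241.224/28, 24.142.241.240/28


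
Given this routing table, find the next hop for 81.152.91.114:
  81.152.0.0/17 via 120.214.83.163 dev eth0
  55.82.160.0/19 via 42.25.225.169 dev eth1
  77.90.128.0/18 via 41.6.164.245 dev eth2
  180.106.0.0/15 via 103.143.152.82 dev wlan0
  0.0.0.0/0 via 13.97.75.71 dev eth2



Longest prefix match for 81.152.91.114:
  /17 81.152.0.0: MATCH
  /19 55.82.160.0: no
  /18 77.90.128.0: no
  /15 180.106.0.0: no
  /0 0.0.0.0: MATCH
Selected: next-hop 120.214.83.163 via eth0 (matched /17)


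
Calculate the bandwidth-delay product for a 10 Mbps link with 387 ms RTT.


BDP = bandwidth * RTT
= 10 Mbps * 387 ms
= 10 * 1e6 * 387 / 1000 bits
= 3870000 bits
= 483750 bytes
= 472.4121 KB
BDP = 3870000 bits (483750 bytes)


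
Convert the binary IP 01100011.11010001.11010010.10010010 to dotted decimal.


01100011 = 99
11010001 = 209
11010010 = 210
10010010 = 146
IP: 99.209.210.146


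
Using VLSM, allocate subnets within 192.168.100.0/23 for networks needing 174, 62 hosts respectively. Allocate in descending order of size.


174 hosts -> /24 (254 usable): 192.168.100.0/24
62 hosts -> /26 (62 usable): 192.168.101.0/26
Allocation: 192.168.100.0/24 (174 hosts, 254 usable); 192.168.101.0/26 (62 hosts, 62 usable)


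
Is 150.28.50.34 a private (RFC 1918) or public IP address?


RFC 1918 private ranges:
  10.0.0.0/8 (10.0.0.0 - 10.255.255.255)
  172.16.0.0/12 (172.16.0.0 - 172.31.255.255)
  192.168.0.0/16 (192.168.0.0 - 192.168.255.255)
Public (not in any RFC 1918 range)


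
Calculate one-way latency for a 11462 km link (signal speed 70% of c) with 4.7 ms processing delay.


Speed = 0.7 * 3e5 km/s = 210000 km/s
Propagation delay = 11462 / 210000 = 0.0546 s = 54.581 ms
Processing delay = 4.7 ms
Total one-way latency = 59.281 ms


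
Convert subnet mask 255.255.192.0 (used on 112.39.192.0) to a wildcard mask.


Subnet mask: 255.255.192.0
Wildcard = 255.255.255.255 - subnet mask
255 - 255 = 0
255 - 255 = 0
255 - 192 = 63
255 - 0 = 255
Wildcard: 0.0.63.255


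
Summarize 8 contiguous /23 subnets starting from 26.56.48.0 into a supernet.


Original prefix: /23
Number of subnets: 8 = 2^3
New prefix = 23 - 3 = 20
Supernet: 26.56.48.0/20


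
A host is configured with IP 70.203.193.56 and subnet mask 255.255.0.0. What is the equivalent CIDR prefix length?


Binary: 11111111.11111111.00000000.00000000
Count leading 1s
Prefix: /16


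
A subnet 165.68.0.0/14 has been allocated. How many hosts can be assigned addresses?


Host bits = 32 - 14 = 18
Total addresses = 2^18 = 262144
Usable = total - 2 (network and broadcast)
Usable hosts: 262142


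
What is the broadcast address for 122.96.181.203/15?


Network: 122.96.0.0/15
Host bits = 17
Set all host bits to 1:
Broadcast: 122.97.255.255


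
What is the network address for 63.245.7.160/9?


IP:   00111111.11110101.00000111.10100000
Mask: 11111111.10000000.00000000.00000000
AND operation:
Net:  00111111.10000000.00000000.00000000
Network: 63.128.0.0/9


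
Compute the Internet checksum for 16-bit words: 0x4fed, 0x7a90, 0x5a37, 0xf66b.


Sum all words (with carry folding):
+ 0x4fed = 0x4fed
+ 0x7a90 = 0xca7d
+ 0x5a37 = 0x24b5
+ 0xf66b = 0x1b21
One's complement: ~0x1b21
Checksum = 0xe4de


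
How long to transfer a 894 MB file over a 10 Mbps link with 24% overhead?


Effective throughput = 10 * (1 - 24/100) = 7.6 Mbps
File size in Mb = 894 * 8 = 7152 Mb
Time = 7152 / 7.6
Time = 941.0526 seconds


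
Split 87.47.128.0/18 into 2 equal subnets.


New prefix = 18 + 1 = 19
Each subnet has 8192 addresses
  87.47.128.0/19
  87.47.160.0/19
Subnets: 87.47.128.0/19, 87.47.160.0/19


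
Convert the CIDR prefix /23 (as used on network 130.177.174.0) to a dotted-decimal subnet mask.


/23 means 23 network bits, 9 host bits
Binary: 11111111111111111111111000000000
Mask: 255.255.254.0


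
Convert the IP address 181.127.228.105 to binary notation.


181 = 10110101
127 = 01111111
228 = 11100100
105 = 01101001
Binary: 10110101.01111111.11100100.01101001


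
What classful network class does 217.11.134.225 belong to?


First octet: 217
Binary: 11011001
110xxxxx -> Class C (192-223)
Class C, default mask 255.255.255.0 (/24)


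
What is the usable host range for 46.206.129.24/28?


Network: 46.206.129.16
Broadcast: 46.206.129.31
First usable = network + 1
Last usable = broadcast - 1
Range: 46.206.129.17 to 46.206.129.30


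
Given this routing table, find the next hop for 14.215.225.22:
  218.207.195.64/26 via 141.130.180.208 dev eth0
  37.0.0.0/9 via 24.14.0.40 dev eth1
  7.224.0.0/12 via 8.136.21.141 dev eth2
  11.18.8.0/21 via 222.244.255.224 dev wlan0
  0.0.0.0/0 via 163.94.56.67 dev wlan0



Longest prefix match for 14.215.225.22:
  /26 218.207.195.64: no
  /9 37.0.0.0: no
  /12 7.224.0.0: no
  /21 11.18.8.0: no
  /0 0.0.0.0: MATCH
Selected: next-hop 163.94.56.67 via wlan0 (matched /0)


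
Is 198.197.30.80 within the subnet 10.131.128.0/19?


Subnet network: 10.131.128.0
Test IP AND mask: 198.197.0.0
No, 198.197.30.80 is not in 10.131.128.0/19


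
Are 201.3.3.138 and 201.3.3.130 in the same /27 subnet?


Mask: 255.255.255.224
201.3.3.138 AND mask = 201.3.3.128
201.3.3.130 AND mask = 201.3.3.128
Yes, same subnet (201.3.3.128)


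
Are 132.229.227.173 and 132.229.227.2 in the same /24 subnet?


Mask: 255.255.255.0
132.229.227.173 AND mask = 132.229.227.0
132.229.227.2 AND mask = 132.229.227.0
Yes, same subnet (132.229.227.0)


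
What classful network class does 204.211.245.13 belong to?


First octet: 204
Binary: 11001100
110xxxxx -> Class C (192-223)
Class C, default mask 255.255.255.0 (/24)


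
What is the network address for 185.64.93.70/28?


IP:   10111001.01000000.01011101.01000110
Mask: 11111111.11111111.11111111.11110000
AND operation:
Net:  10111001.01000000.01011101.01000000
Network: 185.64.93.64/28


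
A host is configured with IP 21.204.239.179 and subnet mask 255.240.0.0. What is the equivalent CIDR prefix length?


Binary: 11111111.11110000.00000000.00000000
Count leading 1s
Prefix: /12


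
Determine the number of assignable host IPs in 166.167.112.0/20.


Host bits = 32 - 20 = 12
Total addresses = 2^12 = 4096
Usable = total - 2 (network and broadcast)
Usable hosts: 4094


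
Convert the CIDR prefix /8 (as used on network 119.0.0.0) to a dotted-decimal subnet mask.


/8 means 8 network bits, 24 host bits
Binary: 11111111000000000000000000000000
Mask: 255.0.0.0


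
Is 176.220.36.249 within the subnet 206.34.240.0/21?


Subnet network: 206.34.240.0
Test IP AND mask: 176.220.32.0
No, 176.220.36.249 is not in 206.34.240.0/21


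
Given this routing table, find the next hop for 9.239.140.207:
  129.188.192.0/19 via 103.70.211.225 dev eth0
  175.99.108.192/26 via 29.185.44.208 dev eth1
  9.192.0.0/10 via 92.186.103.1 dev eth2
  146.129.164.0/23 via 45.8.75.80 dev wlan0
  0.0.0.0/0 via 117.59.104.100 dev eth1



Longest prefix match for 9.239.140.207:
  /19 129.188.192.0: no
  /26 175.99.108.192: no
  /10 9.192.0.0: MATCH
  /23 146.129.164.0: no
  /0 0.0.0.0: MATCH
Selected: next-hop 92.186.103.1 via eth2 (matched /10)


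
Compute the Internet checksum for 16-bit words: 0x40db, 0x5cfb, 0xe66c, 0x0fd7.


Sum all words (with carry folding):
+ 0x40db = 0x40db
+ 0x5cfb = 0x9dd6
+ 0xe66c = 0x8443
+ 0x0fd7 = 0x941a
One's complement: ~0x941a
Checksum = 0x6be5


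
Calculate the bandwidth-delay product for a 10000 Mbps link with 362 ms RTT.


BDP = bandwidth * RTT
= 10000 Mbps * 362 ms
= 10000 * 1e6 * 362 / 1000 bits
= 3620000000 bits
= 452500000 bytes
= 441894.5312 KB
BDP = 3620000000 bits (452500000 bytes)


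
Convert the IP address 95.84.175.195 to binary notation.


95 = 01011111
84 = 01010100
175 = 10101111
195 = 11000011
Binary: 01011111.01010100.10101111.11000011


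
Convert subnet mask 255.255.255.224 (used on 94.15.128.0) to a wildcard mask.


Subnet mask: 255.255.255.224
Wildcard = 255.255.255.255 - subnet mask
255 - 255 = 0
255 - 255 = 0
255 - 255 = 0
255 - 224 = 31
Wildcard: 0.0.0.31


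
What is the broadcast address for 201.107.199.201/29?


Network: 201.107.199.200/29
Host bits = 3
Set all host bits to 1:
Broadcast: 201.107.199.207


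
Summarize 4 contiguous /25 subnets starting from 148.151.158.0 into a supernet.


Original prefix: /25
Number of subnets: 4 = 2^2
New prefix = 25 - 2 = 23
Supernet: 148.151.158.0/23


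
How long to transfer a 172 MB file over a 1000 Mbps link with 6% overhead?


Effective throughput = 1000 * (1 - 6/100) = 940 Mbps
File size in Mb = 172 * 8 = 1376 Mb
Time = 1376 / 940
Time = 1.4638 seconds


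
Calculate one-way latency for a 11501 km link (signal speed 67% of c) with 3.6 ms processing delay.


Speed = 0.67 * 3e5 km/s = 201000 km/s
Propagation delay = 11501 / 201000 = 0.0572 s = 57.2189 ms
Processing delay = 3.6 ms
Total one-way latency = 60.8189 ms


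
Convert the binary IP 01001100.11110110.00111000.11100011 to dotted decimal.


01001100 = 76
11110110 = 246
00111000 = 56
11100011 = 227
IP: 76.246.56.227


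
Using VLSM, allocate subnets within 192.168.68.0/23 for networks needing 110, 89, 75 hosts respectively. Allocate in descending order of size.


110 hosts -> /25 (126 usable): 192.168.68.0/25
89 hosts -> /25 (126 usable): 192.168.68.128/25
75 hosts -> /25 (126 usable): 192.168.69.0/25
Allocation: 192.168.68.0/25 (110 hosts, 126 usable); 192.168.68.128/25 (89 hosts, 126 usable); 192.168.69.0/25 (75 hosts, 126 usable)


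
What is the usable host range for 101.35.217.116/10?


Network: 101.0.0.0
Broadcast: 101.63.255.255
First usable = network + 1
Last usable = broadcast - 1
Range: 101.0.0.1 to 101.63.255.254


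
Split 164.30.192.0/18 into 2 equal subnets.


New prefix = 18 + 1 = 19
Each subnet has 8192 addresses
  164.30.192.0/19
  164.30.224.0/19
Subnets: 164.30.192.0/19, 164.30.224.0/19


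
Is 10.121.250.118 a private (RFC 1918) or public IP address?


RFC 1918 private ranges:
  10.0.0.0/8 (10.0.0.0 - 10.255.255.255)
  172.16.0.0/12 (172.16.0.0 - 172.31.255.255)
  192.168.0.0/16 (192.168.0.0 - 192.168.255.255)
Private (in 10.0.0.0/8)


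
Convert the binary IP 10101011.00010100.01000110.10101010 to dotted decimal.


10101011 = 171
00010100 = 20
01000110 = 70
10101010 = 170
IP: 171.20.70.170


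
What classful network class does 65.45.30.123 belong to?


First octet: 65
Binary: 01000001
0xxxxxxx -> Class A (1-126)
Class A, default mask 255.0.0.0 (/8)


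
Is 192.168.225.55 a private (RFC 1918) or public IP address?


RFC 1918 private ranges:
  10.0.0.0/8 (10.0.0.0 - 10.255.255.255)
  172.16.0.0/12 (172.16.0.0 - 172.31.255.255)
  192.168.0.0/16 (192.168.0.0 - 192.168.255.255)
Private (in 192.168.0.0/16)


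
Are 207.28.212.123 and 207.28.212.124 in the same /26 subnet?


Mask: 255.255.255.192
207.28.212.123 AND mask = 207.28.212.64
207.28.212.124 AND mask = 207.28.212.64
Yes, same subnet (207.28.212.64)


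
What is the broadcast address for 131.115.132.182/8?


Network: 131.0.0.0/8
Host bits = 24
Set all host bits to 1:
Broadcast: 131.255.255.255


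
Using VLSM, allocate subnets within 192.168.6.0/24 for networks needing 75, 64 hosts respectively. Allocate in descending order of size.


75 hosts -> /25 (126 usable): 192.168.6.0/25
64 hosts -> /25 (126 usable): 192.168.6.128/25
Allocation: 192.168.6.0/25 (75 hosts, 126 usable); 192.168.6.128/25 (64 hosts, 126 usable)


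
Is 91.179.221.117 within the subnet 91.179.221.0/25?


Subnet network: 91.179.221.0
Test IP AND mask: 91.179.221.0
Yes, 91.179.221.117 is in 91.179.221.0/25


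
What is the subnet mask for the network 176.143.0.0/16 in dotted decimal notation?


/16 means 16 network bits, 16 host bits
Binary: 11111111111111110000000000000000
Mask: 255.255.0.0


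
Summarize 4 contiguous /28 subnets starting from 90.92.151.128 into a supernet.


Original prefix: /28
Number of subnets: 4 = 2^2
New prefix = 28 - 2 = 26
Supernet: 90.92.151.128/26


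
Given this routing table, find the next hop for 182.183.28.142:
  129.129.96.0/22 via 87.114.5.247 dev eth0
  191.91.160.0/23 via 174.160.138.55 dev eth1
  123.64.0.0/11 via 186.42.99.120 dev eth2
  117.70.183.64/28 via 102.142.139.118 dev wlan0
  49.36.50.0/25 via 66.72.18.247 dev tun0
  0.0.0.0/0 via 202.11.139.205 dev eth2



Longest prefix match for 182.183.28.142:
  /22 129.129.96.0: no
  /23 191.91.160.0: no
  /11 123.64.0.0: no
  /28 117.70.183.64: no
  /25 49.36.50.0: no
  /0 0.0.0.0: MATCH
Selected: next-hop 202.11.139.205 via eth2 (matched /0)


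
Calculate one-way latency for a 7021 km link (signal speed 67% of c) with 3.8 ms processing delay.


Speed = 0.67 * 3e5 km/s = 201000 km/s
Propagation delay = 7021 / 201000 = 0.0349 s = 34.9303 ms
Processing delay = 3.8 ms
Total one-way latency = 38.7303 ms


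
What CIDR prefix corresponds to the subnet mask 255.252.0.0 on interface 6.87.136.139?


Binary: 11111111.11111100.00000000.00000000
Count leading 1s
Prefix: /14


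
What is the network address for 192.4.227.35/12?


IP:   11000000.00000100.11100011.00100011
Mask: 11111111.11110000.00000000.00000000
AND operation:
Net:  11000000.00000000.00000000.00000000
Network: 192.0.0.0/12


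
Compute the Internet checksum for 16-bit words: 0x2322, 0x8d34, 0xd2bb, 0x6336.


Sum all words (with carry folding):
+ 0x2322 = 0x2322
+ 0x8d34 = 0xb056
+ 0xd2bb = 0x8312
+ 0x6336 = 0xe648
One's complement: ~0xe648
Checksum = 0x19b7


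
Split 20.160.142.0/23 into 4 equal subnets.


New prefix = 23 + 2 = 25
Each subnet has 128 addresses
  20.160.142.0/25
  20.160.142.128/25
  20.160.143.0/25
  20.160.143.128/25
Subnets: 20.160.142.0/25, 20.160.142.128/25, 20.160.143.0/25, 20.160.143.128/25


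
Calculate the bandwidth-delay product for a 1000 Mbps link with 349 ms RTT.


BDP = bandwidth * RTT
= 1000 Mbps * 349 ms
= 1000 * 1e6 * 349 / 1000 bits
= 349000000 bits
= 43625000 bytes
= 42602.5391 KB
BDP = 349000000 bits (43625000 bytes)


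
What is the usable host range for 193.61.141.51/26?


Network: 193.61.141.0
Broadcast: 193.61.141.63
First usable = network + 1
Last usable = broadcast - 1
Range: 193.61.141.1 to 193.61.141.62


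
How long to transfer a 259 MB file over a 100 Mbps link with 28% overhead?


Effective throughput = 100 * (1 - 28/100) = 72 Mbps
File size in Mb = 259 * 8 = 2072 Mb
Time = 2072 / 72
Time = 28.7778 seconds


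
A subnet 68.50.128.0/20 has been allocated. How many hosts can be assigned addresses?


Host bits = 32 - 20 = 12
Total addresses = 2^12 = 4096
Usable = total - 2 (network and broadcast)
Usable hosts: 4094


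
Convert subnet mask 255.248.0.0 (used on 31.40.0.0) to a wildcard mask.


Subnet mask: 255.248.0.0
Wildcard = 255.255.255.255 - subnet mask
255 - 255 = 0
255 - 248 = 7
255 - 0 = 255
255 - 0 = 255
Wildcard: 0.7.255.255


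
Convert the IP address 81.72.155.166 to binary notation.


81 = 01010001
72 = 01001000
155 = 10011011
166 = 10100110
Binary: 01010001.01001000.10011011.10100110


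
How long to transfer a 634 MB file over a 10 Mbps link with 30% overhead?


Effective throughput = 10 * (1 - 30/100) = 7 Mbps
File size in Mb = 634 * 8 = 5072 Mb
Time = 5072 / 7
Time = 724.5714 seconds


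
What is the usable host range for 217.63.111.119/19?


Network: 217.63.96.0
Broadcast: 217.63.127.255
First usable = network + 1
Last usable = broadcast - 1
Range: 217.63.96.1 to 217.63.127.254


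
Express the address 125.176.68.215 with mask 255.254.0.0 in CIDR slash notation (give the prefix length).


Binary: 11111111.11111110.00000000.00000000
Count leading 1s
Prefix: /15


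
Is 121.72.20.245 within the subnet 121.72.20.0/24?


Subnet network: 121.72.20.0
Test IP AND mask: 121.72.20.0
Yes, 121.72.20.245 is in 121.72.20.0/24


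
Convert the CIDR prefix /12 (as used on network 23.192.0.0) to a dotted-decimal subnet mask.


/12 means 12 network bits, 20 host bits
Binary: 11111111111100000000000000000000
Mask: 255.240.0.0


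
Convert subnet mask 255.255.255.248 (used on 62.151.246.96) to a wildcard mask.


Subnet mask: 255.255.255.248
Wildcard = 255.255.255.255 - subnet mask
255 - 255 = 0
255 - 255 = 0
255 - 255 = 0
255 - 248 = 7
Wildcard: 0.0.0.7


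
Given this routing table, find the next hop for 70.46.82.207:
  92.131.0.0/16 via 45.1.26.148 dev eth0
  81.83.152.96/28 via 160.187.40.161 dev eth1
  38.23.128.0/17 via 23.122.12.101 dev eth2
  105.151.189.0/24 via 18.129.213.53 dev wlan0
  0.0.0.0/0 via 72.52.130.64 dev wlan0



Longest prefix match for 70.46.82.207:
  /16 92.131.0.0: no
  /28 81.83.152.96: no
  /17 38.23.128.0: no
  /24 105.151.189.0: no
  /0 0.0.0.0: MATCH
Selected: next-hop 72.52.130.64 via wlan0 (matched /0)


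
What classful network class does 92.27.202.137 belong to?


First octet: 92
Binary: 01011100
0xxxxxxx -> Class A (1-126)
Class A, default mask 255.0.0.0 (/8)


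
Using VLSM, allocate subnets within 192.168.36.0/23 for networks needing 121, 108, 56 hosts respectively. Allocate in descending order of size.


121 hosts -> /25 (126 usable): 192.168.36.0/25
108 hosts -> /25 (126 usable): 192.168.36.128/25
56 hosts -> /26 (62 usable): 192.168.37.0/26
Allocation: 192.168.36.0/25 (121 hosts, 126 usable); 192.168.36.128/25 (108 hosts, 126 usable); 192.168.37.0/26 (56 hosts, 62 usable)


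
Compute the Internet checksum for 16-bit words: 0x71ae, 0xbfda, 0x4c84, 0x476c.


Sum all words (with carry folding):
+ 0x71ae = 0x71ae
+ 0xbfda = 0x3189
+ 0x4c84 = 0x7e0d
+ 0x476c = 0xc579
One's complement: ~0xc579
Checksum = 0x3a86


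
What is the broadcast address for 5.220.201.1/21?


Network: 5.220.200.0/21
Host bits = 11
Set all host bits to 1:
Broadcast: 5.220.207.255


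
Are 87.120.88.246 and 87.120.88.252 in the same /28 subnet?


Mask: 255.255.255.240
87.120.88.246 AND mask = 87.120.88.240
87.120.88.252 AND mask = 87.120.88.240
Yes, same subnet (87.120.88.240)


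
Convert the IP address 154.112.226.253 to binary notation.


154 = 10011010
112 = 01110000
226 = 11100010
253 = 11111101
Binary: 10011010.01110000.11100010.11111101


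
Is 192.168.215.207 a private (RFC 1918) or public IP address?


RFC 1918 private ranges:
  10.0.0.0/8 (10.0.0.0 - 10.255.255.255)
  172.16.0.0/12 (172.16.0.0 - 172.31.255.255)
  192.168.0.0/16 (192.168.0.0 - 192.168.255.255)
Private (in 192.168.0.0/16)


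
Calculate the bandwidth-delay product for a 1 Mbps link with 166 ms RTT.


BDP = bandwidth * RTT
= 1 Mbps * 166 ms
= 1 * 1e6 * 166 / 1000 bits
= 166000 bits
= 20750 bytes
= 20.2637 KB
BDP = 166000 bits (20750 bytes)


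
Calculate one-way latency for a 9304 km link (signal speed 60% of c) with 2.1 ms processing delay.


Speed = 0.6 * 3e5 km/s = 180000 km/s
Propagation delay = 9304 / 180000 = 0.0517 s = 51.6889 ms
Processing delay = 2.1 ms
Total one-way latency = 53.7889 ms


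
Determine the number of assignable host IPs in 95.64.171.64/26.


Host bits = 32 - 26 = 6
Total addresses = 2^6 = 64
Usable = total - 2 (network and broadcast)
Usable hosts: 62


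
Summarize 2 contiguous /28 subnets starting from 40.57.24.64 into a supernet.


Original prefix: /28
Number of subnets: 2 = 2^1
New prefix = 28 - 1 = 27
Supernet: 40.57.24.64/27


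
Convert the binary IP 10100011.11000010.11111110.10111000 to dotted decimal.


10100011 = 163
11000010 = 194
11111110 = 254
10111000 = 184
IP: 163.194.254.184


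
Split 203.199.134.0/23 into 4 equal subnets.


New prefix = 23 + 2 = 25
Each subnet has 128 addresses
  203.199.134.0/25
  203.199.134.128/25
  203.199.135.0/25
  203.199.135.128/25
Subnets: 203.199.134.0/25, 203.199.134.128/25, 203.199.135.0/25, 203.199.135.128/25


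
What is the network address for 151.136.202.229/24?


IP:   10010111.10001000.11001010.11100101
Mask: 11111111.11111111.11111111.00000000
AND operation:
Net:  10010111.10001000.11001010.00000000
Network: 151.136.202.0/24


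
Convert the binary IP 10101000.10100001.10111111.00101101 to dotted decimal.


10101000 = 168
10100001 = 161
10111111 = 191
00101101 = 45
IP: 168.161.191.45


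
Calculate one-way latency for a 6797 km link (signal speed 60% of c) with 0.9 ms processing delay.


Speed = 0.6 * 3e5 km/s = 180000 km/s
Propagation delay = 6797 / 180000 = 0.0378 s = 37.7611 ms
Processing delay = 0.9 ms
Total one-way latency = 38.6611 ms


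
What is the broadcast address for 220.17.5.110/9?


Network: 220.0.0.0/9
Host bits = 23
Set all host bits to 1:
Broadcast: 220.127.255.255


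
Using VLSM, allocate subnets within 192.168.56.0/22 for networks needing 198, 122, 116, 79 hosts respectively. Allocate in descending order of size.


198 hosts -> /24 (254 usable): 192.168.56.0/24
122 hosts -> /25 (126 usable): 192.168.57.0/25
116 hosts -> /25 (126 usable): 192.168.57.128/25
79 hosts -> /25 (126 usable): 192.168.58.0/25
Allocation: 192.168.56.0/24 (198 hosts, 254 usable); 192.168.57.0/25 (122 hosts, 126 usable); 192.168.57.128/25 (116 hosts, 126 usable); 192.168.58.0/25 (79 hosts, 126 usable)


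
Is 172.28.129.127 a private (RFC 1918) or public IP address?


RFC 1918 private ranges:
  10.0.0.0/8 (10.0.0.0 - 10.255.255.255)
  172.16.0.0/12 (172.16.0.0 - 172.31.255.255)
  192.168.0.0/16 (192.168.0.0 - 192.168.255.255)
Private (in 172.16.0.0/12)


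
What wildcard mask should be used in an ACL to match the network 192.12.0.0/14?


Subnet mask: 255.252.0.0
Wildcard = 255.255.255.255 - subnet mask
255 - 255 = 0
255 - 252 = 3
255 - 0 = 255
255 - 0 = 255
Wildcard: 0.3.255.255


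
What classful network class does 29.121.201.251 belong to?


First octet: 29
Binary: 00011101
0xxxxxxx -> Class A (1-126)
Class A, default mask 255.0.0.0 (/8)


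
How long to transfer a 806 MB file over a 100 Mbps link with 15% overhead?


Effective throughput = 100 * (1 - 15/100) = 85 Mbps
File size in Mb = 806 * 8 = 6448 Mb
Time = 6448 / 85
Time = 75.8588 seconds
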